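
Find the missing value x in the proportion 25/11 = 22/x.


Cross multiply: 25 × x = 11 × 22
25x = 242
x = 242 / 25
= 9.68

9.68


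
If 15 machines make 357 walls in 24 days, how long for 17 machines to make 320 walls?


Days ∝ work / workers, so d₂ = d₁ × (m₁/m₂) × (w₂/w₁)
Workers factor (inverse): 15/17 ≈ 0.8824
Work factor (direct): 320/357 ≈ 0.8964
d₂ = 24 × 15/17 × 320/357 = (24 × 15 × 320) / (17 × 357) = 115200/6069
≈ 18.98 days

18.98 days


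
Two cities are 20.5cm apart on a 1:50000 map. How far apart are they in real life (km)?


Real distance = map distance × scale
= 20.5cm × 50000
= 1025000 cm = 10250.0 m
= 10.250 km

10.250 km


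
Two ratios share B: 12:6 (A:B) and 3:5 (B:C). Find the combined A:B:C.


Match B: multiply A:B by 3 → 36:18
Multiply B:C by 6 → 18:30
Combined: 36:18:30
GCD = 6
= 6:3:5

6:3:5


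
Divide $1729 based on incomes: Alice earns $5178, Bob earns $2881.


Total income = 5178 + 2881 = $8059
Alice: $1729 × 5178/8059 = $1110.90
Bob: $1729 × 2881/8059 = $618.10
= Alice: $1110.90, Bob: $618.10

Alice: $1110.90, Bob: $618.10


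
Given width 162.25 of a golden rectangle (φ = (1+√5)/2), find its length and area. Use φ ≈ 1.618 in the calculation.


φ = (1 + √5) / 2 ≈ 1.618
Length = width × φ = 162.25 × 1.618 = 262.5205
≈ 262.52
Area = width × length = 162.25 × 262.5205 = 42593.951125 ≈ 42593.95
= Length: 262.52, Area: 42593.95

Length: 262.52, Area: 42593.95


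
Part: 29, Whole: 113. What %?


Percentage = (part / whole) × 100
= (29 / 113) × 100
≈ 25.66%

25.66%


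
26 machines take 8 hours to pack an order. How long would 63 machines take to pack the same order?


Inverse proportion: x × y = constant
k = 26 × 8 = 208
y₂ = k / 63 = 208 / 63
= 3.30

3.30


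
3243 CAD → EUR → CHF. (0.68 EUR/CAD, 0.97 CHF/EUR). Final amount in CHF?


Step 1: 3243 CAD × 0.68 = 2205.24 EUR
Step 2: 2205.24 EUR × 0.97 = 2139.08 CHF
Implied rate CAD→CHF = 0.68 × 0.97 = 0.6596
= 2139.08 CHF

2139.08 CHF


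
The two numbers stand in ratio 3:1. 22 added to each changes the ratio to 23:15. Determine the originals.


Let A = 3k, B = 1k.
(3k + 22) / (1k + 22) = 23/15
Cross-multiply: 15(3k + 22) = 23(1k + 22)
45k + 330 = 23k + 506
45k - 23k = 506 - 330
22k = 176
k = 176/22 = 8
A = 3×8 = 24, B = 1×8 = 8
= A = 24, B = 8

A = 24, B = 8


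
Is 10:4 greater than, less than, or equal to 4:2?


10/4 = 2.5000
4/2 = 2.0000
2.5000 > 2.0000, so 10:4 is greater
= greater than

greater than


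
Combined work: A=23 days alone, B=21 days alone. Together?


Rate of A = 1/23 per day
Rate of B = 1/21 per day
Combined rate = 1/23 + 1/21 = 44/483 ≈ 0.0911 per day
Days = 1 / combined rate = 483/44
≈ 10.98 days

10.98 days


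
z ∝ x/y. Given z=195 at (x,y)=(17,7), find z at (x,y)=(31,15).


z = k·x/y
Solve for k using the known point: k = z·y/x = 195×7/17 = 1365/17 ≈ 80.2941
Now evaluate at x=31, y=15:
z = k × 31 / 15 = (1365 × 31) / (17 × 15) = 42315/255
≈ 165.9412

165.9412


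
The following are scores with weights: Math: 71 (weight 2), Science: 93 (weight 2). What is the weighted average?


Numerator = 71×2 + 93×2
= 142 + 186
= 328
Total weight = 4
Weighted avg = 328/4
= 82.00

82.00


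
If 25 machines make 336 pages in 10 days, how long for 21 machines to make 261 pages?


Days ∝ work / workers, so d₂ = d₁ × (m₁/m₂) × (w₂/w₁)
Workers factor (inverse): 25/21 ≈ 1.1905
Work factor (direct): 261/336 ≈ 0.7768
d₂ = 10 × 25/21 × 261/336 = (10 × 25 × 261) / (21 × 336) = 65250/7056
≈ 9.25 days

9.25 days


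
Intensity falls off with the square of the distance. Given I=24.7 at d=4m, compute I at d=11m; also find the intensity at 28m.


I₁d₁² = I₂d₂²
I at 11m = 24.7 × (4/11)² = 24.7 × 16/121 = 395.2/121 ≈ 3.2661
I at 28m = 24.7 × (4/28)² = 24.7 × 16/784 = 395.2/784 ≈ 0.5041
= 3.2661 and 0.5041

3.2661 and 0.5041


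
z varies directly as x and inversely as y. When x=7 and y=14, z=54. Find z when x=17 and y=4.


z = k·x/y
Solve for k using the known point: k = z·y/x = 54×14/7 = 756/7 = 108.0000
Now evaluate at x=17, y=4:
z = k × 17 / 4 = (756 × 17) / (7 × 4) = 12852/28
= 459.0000

459.0000


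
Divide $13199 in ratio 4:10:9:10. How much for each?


Total parts = 4 + 10 + 9 + 10 = 33
Part 1: 13199 × 4/33 = 1599.88
Part 2: 13199 × 10/33 = 3999.70
Part 3: 13199 × 9/33 = 3599.73
Part 4: 13199 × 10/33 = 3999.70
= Part 1: $1599.88, Part 2: $3999.70, Part 3: $3599.73, Part 4: $3999.70

Part 1: $1599.88, Part 2: $3999.70, Part 3: $3599.73, Part 4: $3999.70


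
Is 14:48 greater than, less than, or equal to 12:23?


14/48 = 0.2917
12/23 = 0.5217
0.2917 < 0.5217, so 14:48 is less
= less than

less than


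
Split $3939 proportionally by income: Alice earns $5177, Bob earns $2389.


Total income = 5177 + 2389 = $7566
Alice: $3939 × 5177/7566 = $2695.24
Bob: $3939 × 2389/7566 = $1243.76
= Alice: $2695.24, Bob: $1243.76

Alice: $2695.24, Bob: $1243.76


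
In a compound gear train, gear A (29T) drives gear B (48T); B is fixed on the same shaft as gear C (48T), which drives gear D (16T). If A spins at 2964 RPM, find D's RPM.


Stage 1: RPM_B = RPM_A × t_A/t_B = 2964 × 29/48 = 85956/48 = 1790.75
B and C share a shaft → RPM_C = RPM_B
Stage 2: RPM_D = RPM_C × t_C/t_D = RPM_A × (t_A×t_C)/(t_B×t_D)
Overall ratio = (29×48)/(48×16) = 1392/768
RPM_D = 2964 × 1392/768 = 4125888/768
= 5372.25 RPM

5372.25 RPM


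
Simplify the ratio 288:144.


GCD(288, 144) = 144
288/144 : 144/144
= 2:1

2:1


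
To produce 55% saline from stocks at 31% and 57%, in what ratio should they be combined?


Let x parts of 31% mix with y parts of 57%.
31x + 57y = 55(x + y)
31x + 57y = 55x + 55y
x(31 - 55) = y(55 - 57)
x/y = (57 - 55)/(55 - 31) = 2/24
Simplify: 1:12
= 1:12

1:12


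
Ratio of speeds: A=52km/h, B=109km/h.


Ratio = 52:109
GCD = 1
Simplified = 52:109
Time ratio (same distance) = 109:52
Speed ratio = 52:109

52:109


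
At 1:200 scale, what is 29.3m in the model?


Model size = real / scale
= 29.3 / 200
= 0.1465 m

0.1465 m


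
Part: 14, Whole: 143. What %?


Percentage = (part / whole) × 100
= (14 / 143) × 100
≈ 9.79%

9.79%


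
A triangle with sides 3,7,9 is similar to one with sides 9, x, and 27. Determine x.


Scale factor = 9/3 = 3
Missing side = 7 × 3
= 21.0

21.0


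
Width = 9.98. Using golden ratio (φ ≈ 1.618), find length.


φ = (1 + √5) / 2 ≈ 1.618
Length = width × φ = 9.98 × 1.618 = 16.14764
≈ 16.15

16.15


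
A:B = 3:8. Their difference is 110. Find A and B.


Let A = 3k, B = 8k.
8k - 3k = 110
5k = 110 → k = 110/5 = 22
A = 3×22 = 66, B = 8×22 = 176
= A = 66, B = 176

A = 66, B = 176


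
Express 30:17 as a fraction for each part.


Total parts = 30 + 17 = 47
First part: 30/47 = 30/47
Second part: 17/47 = 17/47
= 30/47 and 17/47

30/47 and 17/47


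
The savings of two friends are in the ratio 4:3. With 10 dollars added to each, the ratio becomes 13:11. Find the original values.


Let A = 4k, B = 3k.
(4k + 10) / (3k + 10) = 13/11
Cross-multiply: 11(4k + 10) = 13(3k + 10)
44k + 110 = 39k + 130
44k - 39k = 130 - 110
5k = 20
k = 20/5 = 4
A = 4×4 = 16, B = 3×4 = 12
= A = 16, B = 12

A = 16, B = 12


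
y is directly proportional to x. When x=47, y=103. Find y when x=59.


Direct proportion: y/x = constant
k = 103/47 ≈ 2.1915
y₂ = k × 59 = 103 × 59 / 47 = 6077/47
≈ 129.30

129.30


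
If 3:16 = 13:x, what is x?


Cross multiply: 3 × x = 16 × 13
3x = 208
x = 208 / 3
= 69.33

69.33


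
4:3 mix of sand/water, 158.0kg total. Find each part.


Total parts = 4 + 3 = 7
sand: 158.0 × 4/7 = 90.3kg
water: 158.0 × 3/7 = 67.7kg
= 90.3kg and 67.7kg

90.3kg and 67.7kg


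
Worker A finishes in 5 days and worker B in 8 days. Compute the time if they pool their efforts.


Rate of A = 1/5 per day
Rate of B = 1/8 per day
Combined rate = 1/5 + 1/8 = 13/40 = 0.3250 per day
Days = 1 / combined rate = 40/13
≈ 3.08 days

3.08 days


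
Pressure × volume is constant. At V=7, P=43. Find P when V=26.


Inverse proportion: x × y = constant
k = 7 × 43 = 301
y₂ = k / 26 = 301 / 26
= 11.58

11.58


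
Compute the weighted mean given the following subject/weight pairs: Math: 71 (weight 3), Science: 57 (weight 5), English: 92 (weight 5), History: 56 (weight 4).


Numerator = 71×3 + 57×5 + 92×5 + 56×4
= 213 + 285 + 460 + 224
= 1182
Total weight = 17
Weighted avg = 1182/17
= 69.53

69.53


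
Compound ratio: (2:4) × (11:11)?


Compound ratio = (2×11) : (4×11)
= 22:44
GCD = 22
= 1:2

1:2


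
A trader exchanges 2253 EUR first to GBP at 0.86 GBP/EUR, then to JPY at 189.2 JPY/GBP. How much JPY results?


Step 1: 2253 EUR × 0.86 = 1937.58 GBP
Step 2: 1937.58 GBP × 189.2 = 366590.14 JPY
Implied rate EUR→JPY = 0.86 × 189.2 = 162.7120
= 366590.14 JPY

366590.14 JPY


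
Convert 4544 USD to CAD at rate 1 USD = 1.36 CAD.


Amount × rate = 4544 × 1.36
= 6179.84 CAD

6179.84 CAD


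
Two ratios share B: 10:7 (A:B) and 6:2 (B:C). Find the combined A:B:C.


Match B: multiply A:B by 6 → 60:42
Multiply B:C by 7 → 42:14
Combined: 60:42:14
GCD = 2
= 30:21:7

30:21:7


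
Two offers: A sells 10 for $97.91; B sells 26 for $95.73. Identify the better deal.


Deal A: $97.91/10 = $9.7910/unit
Deal B: $95.73/26 = $3.6819/unit
B is cheaper per unit
= Deal B

Deal B


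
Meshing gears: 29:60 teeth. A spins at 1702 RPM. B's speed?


Gear ratio = 29:60 = 29:60
RPM_B = RPM_A × (teeth_A / teeth_B)
= 1702 × (29/60)
= 822.6 RPM

822.6 RPM


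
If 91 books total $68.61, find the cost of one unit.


Unit rate = total / quantity
= 68.61 / 91
= $0.75 per unit

$0.75 per unit


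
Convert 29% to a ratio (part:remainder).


29% means 29 parts out of 100; remainder = 71
Part : remainder = 29:71
GCD = 1
= 29:71

29:71


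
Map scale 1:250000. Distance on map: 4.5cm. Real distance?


Real distance = map distance × scale
= 4.5cm × 250000
= 1125000 cm = 11250.0 m
= 11.250 km

11.250 km


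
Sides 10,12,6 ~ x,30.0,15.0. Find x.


Scale factor = 30.0/12 = 2.5
Missing side = 10 × 2.5
= 25.0

25.0


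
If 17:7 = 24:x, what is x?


Cross multiply: 17 × x = 7 × 24
17x = 168
x = 168 / 17
= 9.88

9.88


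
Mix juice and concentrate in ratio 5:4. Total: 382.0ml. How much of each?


Total parts = 5 + 4 = 9
juice: 382.0 × 5/9 = 212.2ml
concentrate: 382.0 × 4/9 = 169.8ml
= 212.2ml and 169.8ml

212.2ml and 169.8ml


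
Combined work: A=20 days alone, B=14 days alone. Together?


Rate of A = 1/20 per day
Rate of B = 1/14 per day
Combined rate = 1/20 + 1/14 = 34/280 ≈ 0.1214 per day
Days = 1 / combined rate = 280/34
≈ 8.24 days

8.24 days


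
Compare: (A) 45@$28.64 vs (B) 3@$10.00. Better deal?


Deal A: $28.64/45 = $0.6364/unit
Deal B: $10.00/3 = $3.3333/unit
A is cheaper per unit
= Deal A

Deal A


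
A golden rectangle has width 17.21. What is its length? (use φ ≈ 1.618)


φ = (1 + √5) / 2 ≈ 1.618
Length = width × φ = 17.21 × 1.618 = 27.84578
≈ 27.85

27.85


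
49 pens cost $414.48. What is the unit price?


Unit rate = total / quantity
= 414.48 / 49
= $8.46 per unit

$8.46 per unit


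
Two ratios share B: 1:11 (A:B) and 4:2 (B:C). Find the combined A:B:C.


Match B: multiply A:B by 4 → 4:44
Multiply B:C by 11 → 44:22
Combined: 4:44:22
GCD = 2
= 2:22:11

2:22:11


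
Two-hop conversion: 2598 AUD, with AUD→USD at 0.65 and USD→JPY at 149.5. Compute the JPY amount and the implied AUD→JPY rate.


Step 1: 2598 AUD × 0.65 = 1688.70 USD
Step 2: 1688.70 USD × 149.5 = 252460.65 JPY
Implied rate AUD→JPY = 0.65 × 149.5 = 97.1750
= 252460.65 JPY; implied rate 97.1750 JPY/AUD

252460.65 JPY; implied rate 97.1750 JPY/AUD


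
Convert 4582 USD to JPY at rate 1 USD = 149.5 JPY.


Amount × rate = 4582 × 149.5
= 685009.00 JPY

685009.00 JPY


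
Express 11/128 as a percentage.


Percentage = (part / whole) × 100
= (11 / 128) × 100
≈ 8.59%

8.59%


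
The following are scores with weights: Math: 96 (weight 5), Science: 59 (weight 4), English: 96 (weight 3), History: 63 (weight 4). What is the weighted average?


Numerator = 96×5 + 59×4 + 96×3 + 63×4
= 480 + 236 + 288 + 252
= 1256
Total weight = 16
Weighted avg = 1256/16
= 78.50

78.50


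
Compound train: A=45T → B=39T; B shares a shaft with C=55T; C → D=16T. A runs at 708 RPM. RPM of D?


Stage 1: RPM_B = RPM_A × t_A/t_B = 708 × 45/39 = 31860/39 ≈ 816.92
B and C share a shaft → RPM_C = RPM_B
Stage 2: RPM_D = RPM_C × t_C/t_D = RPM_A × (t_A×t_C)/(t_B×t_D)
Overall ratio = (45×55)/(39×16) = 2475/624
RPM_D = 708 × 2475/624 = 1752300/624
≈ 2808.17 RPM

2808.17 RPM


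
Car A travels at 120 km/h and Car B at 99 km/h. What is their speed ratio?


Ratio = 120:99
GCD = 3
Simplified = 40:33
Time ratio (same distance) = 33:40
Speed ratio = 40:33

40:33


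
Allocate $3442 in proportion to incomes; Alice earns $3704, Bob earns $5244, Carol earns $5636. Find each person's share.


Total income = 3704 + 5244 + 5636 = $14584
Alice: $3442 × 3704/14584 = $874.19
Bob: $3442 × 5244/14584 = $1237.65
Carol: $3442 × 5636/14584 = $1330.16
= Alice: $874.19, Bob: $1237.65, Carol: $1330.16

Alice: $874.19, Bob: $1237.65, Carol: $1330.16


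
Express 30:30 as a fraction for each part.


Total parts = 30 + 30 = 60
First part: 30/60 = 1/2
Second part: 30/60 = 1/2
= 1/2 and 1/2

1/2 and 1/2


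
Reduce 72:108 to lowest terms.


GCD(72, 108) = 36
72/36 : 108/36
= 2:3

2:3


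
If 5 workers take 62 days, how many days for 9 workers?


Inverse proportion: x × y = constant
k = 5 × 62 = 310
y₂ = k / 9 = 310 / 9
= 34.44

34.44


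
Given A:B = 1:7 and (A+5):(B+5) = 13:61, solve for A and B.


Let A = 1k, B = 7k.
(1k + 5) / (7k + 5) = 13/61
Cross-multiply: 61(1k + 5) = 13(7k + 5)
61k + 305 = 91k + 65
61k - 91k = 65 - 305
-30k = -240
k = -240/-30 = 8
A = 1×8 = 8, B = 7×8 = 56
= A = 8, B = 56

A = 8, B = 56


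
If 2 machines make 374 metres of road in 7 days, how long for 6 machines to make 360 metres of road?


Days ∝ work / workers, so d₂ = d₁ × (m₁/m₂) × (w₂/w₁)
Workers factor (inverse): 2/6 ≈ 0.3333
Work factor (direct): 360/374 ≈ 0.9626
d₂ = 7 × 2/6 × 360/374 = (7 × 2 × 360) / (6 × 374) = 5040/2244
≈ 2.25 days

2.25 days


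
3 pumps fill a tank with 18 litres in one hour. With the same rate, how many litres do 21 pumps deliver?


Direct proportion: y/x = constant
k = 18/3 = 6.0000
y₂ = k × 21 = 18 × 21 / 3 = 378/3
= 126.00

126.00


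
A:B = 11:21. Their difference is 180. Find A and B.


Let A = 11k, B = 21k.
21k - 11k = 180
10k = 180 → k = 180/10 = 18
A = 11×18 = 198, B = 21×18 = 378
= A = 198, B = 378

A = 198, B = 378


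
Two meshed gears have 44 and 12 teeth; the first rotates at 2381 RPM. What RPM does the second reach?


Gear ratio = 44:12 = 11:3
RPM_B = RPM_A × (teeth_A / teeth_B)
= 2381 × (44/12)
= 8730.3 RPM

8730.3 RPM


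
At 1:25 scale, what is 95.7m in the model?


Model size = real / scale
= 95.7 / 25
= 3.8280 m

3.8280 m


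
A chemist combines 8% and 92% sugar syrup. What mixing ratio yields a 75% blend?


Let x parts of 8% mix with y parts of 92%.
8x + 92y = 75(x + y)
8x + 92y = 75x + 75y
x(8 - 75) = y(75 - 92)
x/y = (92 - 75)/(75 - 8) = 17/67
Simplify: 17:67
= 17:67

17:67


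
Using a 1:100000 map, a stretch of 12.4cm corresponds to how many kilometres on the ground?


Real distance = map distance × scale
= 12.4cm × 100000
= 1240000 cm = 12400.0 m
= 12.400 km

12.400 km


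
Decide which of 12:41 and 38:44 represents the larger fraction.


12/41 = 0.2927
38/44 = 0.8636
0.2927 < 0.8636, so 12:41 is less
= 38:44

38:44


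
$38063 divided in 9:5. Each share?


Total parts = 9 + 5 = 14
Part 1: 38063 × 9/14 = 24469.07
Part 2: 38063 × 5/14 = 13593.93
= Part 1: $24469.07, Part 2: $13593.93

Part 1: $24469.07, Part 2: $13593.93


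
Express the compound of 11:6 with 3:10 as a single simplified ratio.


Compound ratio = (11×3) : (6×10)
= 33:60
GCD = 3
= 11:20

11:20


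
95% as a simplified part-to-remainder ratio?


95% means 95 parts out of 100; remainder = 5
Part : remainder = 95:5
GCD = 5
= 19:1

19:1


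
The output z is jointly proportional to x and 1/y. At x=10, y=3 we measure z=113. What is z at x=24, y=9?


z = k·x/y
Solve for k using the known point: k = z·y/x = 113×3/10 = 339/10 = 33.9000
Now evaluate at x=24, y=9:
z = k × 24 / 9 = (339 × 24) / (10 × 9) = 8136/90
= 90.4000

90.4000


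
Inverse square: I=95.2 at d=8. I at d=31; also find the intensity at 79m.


I₁d₁² = I₂d₂²
I at 31m = 95.2 × (8/31)² = 95.2 × 64/961 = 6092.8/961 ≈ 6.3401
I at 79m = 95.2 × (8/79)² = 95.2 × 64/6241 = 6092.8/6241 ≈ 0.9763
= 6.3401 and 0.9763

6.3401 and 0.9763


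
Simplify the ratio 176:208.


GCD(176, 208) = 16
176/16 : 208/16
= 11:13

11:13


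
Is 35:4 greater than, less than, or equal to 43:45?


35/4 = 8.7500
43/45 = 0.9556
8.7500 > 0.9556, so 35:4 is greater
= greater than

greater than


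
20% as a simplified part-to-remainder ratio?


20% means 20 parts out of 100; remainder = 80
Part : remainder = 20:80
GCD = 20
= 1:4

1:4


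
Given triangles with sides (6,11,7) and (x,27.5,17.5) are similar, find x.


Scale factor = 27.5/11 = 2.5
Missing side = 6 × 2.5
= 15.0

15.0


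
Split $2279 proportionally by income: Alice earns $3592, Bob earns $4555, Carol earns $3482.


Total income = 3592 + 4555 + 3482 = $11629
Alice: $2279 × 3592/11629 = $703.94
Bob: $2279 × 4555/11629 = $892.67
Carol: $2279 × 3482/11629 = $682.39
= Alice: $703.94, Bob: $892.67, Carol: $682.39

Alice: $703.94, Bob: $892.67, Carol: $682.39


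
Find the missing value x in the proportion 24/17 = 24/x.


Cross multiply: 24 × x = 17 × 24
24x = 408
x = 408 / 24
= 17.00

17.00


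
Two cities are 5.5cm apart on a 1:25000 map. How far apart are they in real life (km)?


Real distance = map distance × scale
= 5.5cm × 25000
= 137500 cm = 1375.0 m
= 1.375 km

1.375 km


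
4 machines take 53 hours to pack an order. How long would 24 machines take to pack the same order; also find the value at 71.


Inverse proportion: x × y = constant
k = 4 × 53 = 212
At x=24: k/24 = 8.83
At x=71: k/71 = 2.99
= 8.83 and 2.99

8.83 and 2.99


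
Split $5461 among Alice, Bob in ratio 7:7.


Total parts = 7 + 7 = 14
Alice: 5461 × 7/14 = 2730.50
Bob: 5461 × 7/14 = 2730.50
= Alice: $2730.50, Bob: $2730.50

Alice: $2730.50, Bob: $2730.50


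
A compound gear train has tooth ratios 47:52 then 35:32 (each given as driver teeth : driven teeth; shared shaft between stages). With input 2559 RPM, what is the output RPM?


Stage 1: RPM_B = RPM_A × t_A/t_B = 2559 × 47/52 = 120273/52 ≈ 2312.94
B and C share a shaft → RPM_C = RPM_B
Stage 2: RPM_D = RPM_C × t_C/t_D = RPM_A × (t_A×t_C)/(t_B×t_D)
Overall ratio = (47×35)/(52×32) = 1645/1664
RPM_D = 2559 × 1645/1664 = 4209555/1664
≈ 2529.78 RPM

2529.78 RPM


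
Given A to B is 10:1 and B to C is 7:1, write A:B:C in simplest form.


Match B: multiply A:B by 7 → 70:7
Multiply B:C by 1 → 7:1
Combined: 70:7:1
GCD = 1
= 70:7:1

70:7:1


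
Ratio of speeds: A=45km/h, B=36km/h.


Ratio = 45:36
GCD = 9
Simplified = 5:4
Time ratio (same distance) = 4:5
Speed ratio = 5:4

5:4


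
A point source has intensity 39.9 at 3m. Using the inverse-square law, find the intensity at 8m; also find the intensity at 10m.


I₁d₁² = I₂d₂²
I at 8m = 39.9 × (3/8)² = 39.9 × 9/64 = 359.1/64 ≈ 5.6109
I at 10m = 39.9 × (3/10)² = 39.9 × 9/100 = 359.1/100 = 3.5910
= 5.6109 and 3.5910

5.6109 and 3.5910


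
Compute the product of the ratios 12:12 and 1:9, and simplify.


Compound ratio = (12×1) : (12×9)
= 12:108
GCD = 12
= 1:9

1:9


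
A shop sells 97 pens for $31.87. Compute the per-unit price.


Unit rate = total / quantity
= 31.87 / 97
= $0.33 per unit

$0.33 per unit


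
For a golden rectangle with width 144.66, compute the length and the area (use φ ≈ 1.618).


φ = (1 + √5) / 2 ≈ 1.618
Length = width × φ = 144.66 × 1.618 = 234.05988
≈ 234.06
Area = width × length = 144.66 × 234.05988 = 33859.1022408 ≈ 33859.10
= Length: 234.06, Area: 33859.10

Length: 234.06, Area: 33859.10


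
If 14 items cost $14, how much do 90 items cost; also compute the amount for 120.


Direct proportion: y/x = constant
k = 14/14 = 1.0000
y at x=90: k × 90 = 14 × 90 / 14 = 1260/14 = 90.00
y at x=120: k × 120 = 14 × 120 / 14 = 1680/14 = 120.00
= 90.00 and 120.00

90.00 and 120.00


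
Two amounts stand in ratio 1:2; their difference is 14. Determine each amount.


Let A = 1k, B = 2k.
2k - 1k = 14
1k = 14 → k = 14/1 = 14
A = 1×14 = 14, B = 2×14 = 28
= A = 14, B = 28

A = 14, B = 28


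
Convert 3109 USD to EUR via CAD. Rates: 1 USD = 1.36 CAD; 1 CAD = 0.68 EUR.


Step 1: 3109 USD × 1.36 = 4228.24 CAD
Step 2: 4228.24 CAD × 0.68 = 2875.20 EUR
Implied rate USD→EUR = 1.36 × 0.68 = 0.9248
= 2875.20 EUR

2875.20 EUR


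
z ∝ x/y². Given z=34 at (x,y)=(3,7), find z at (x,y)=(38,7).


z = k·x/y²
Solve for k using the known point: k = z·y²/x = 34×49/3 = 1666/3 ≈ 555.3333
Now evaluate at x=38, y=7:
z = k × 38 / 49 = (1666 × 38) / (3 × 49) = 63308/147
≈ 430.6667

430.6667


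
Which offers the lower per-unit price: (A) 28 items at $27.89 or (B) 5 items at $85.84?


Deal A: $27.89/28 = $0.9961/unit
Deal B: $85.84/5 = $17.1680/unit
A is cheaper per unit
= Deal A

Deal A


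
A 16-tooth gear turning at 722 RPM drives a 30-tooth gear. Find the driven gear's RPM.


Gear ratio = 16:30 = 8:15
RPM_B = RPM_A × (teeth_A / teeth_B)
= 722 × (16/30)
= 385.1 RPM

385.1 RPM


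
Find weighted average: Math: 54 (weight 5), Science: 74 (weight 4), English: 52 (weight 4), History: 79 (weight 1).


Numerator = 54×5 + 74×4 + 52×4 + 79×1
= 270 + 296 + 208 + 79
= 853
Total weight = 14
Weighted avg = 853/14
= 60.93

60.93


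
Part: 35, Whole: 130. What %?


Percentage = (part / whole) × 100
= (35 / 130) × 100
≈ 26.92%

26.92%


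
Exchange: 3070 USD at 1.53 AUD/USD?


Amount × rate = 3070 × 1.53
= 4697.10 AUD

4697.10 AUD


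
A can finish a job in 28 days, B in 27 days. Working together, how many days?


Rate of A = 1/28 per day
Rate of B = 1/27 per day
Combined rate = 1/28 + 1/27 = 55/756 ≈ 0.0728 per day
Days = 1 / combined rate = 756/55
≈ 13.75 days

13.75 days


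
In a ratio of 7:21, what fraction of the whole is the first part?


Total parts = 7 + 21 = 28
First part: 7/28 = 1/4
= 1/4

1/4


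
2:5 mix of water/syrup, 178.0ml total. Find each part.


Total parts = 2 + 5 = 7
water: 178.0 × 2/7 = 50.9ml
syrup: 178.0 × 5/7 = 127.1ml
= 50.9ml and 127.1ml

50.9ml and 127.1ml


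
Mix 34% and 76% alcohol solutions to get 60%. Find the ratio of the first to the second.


Let x parts of 34% mix with y parts of 76%.
34x + 76y = 60(x + y)
34x + 76y = 60x + 60y
x(34 - 60) = y(60 - 76)
x/y = (76 - 60)/(60 - 34) = 16/26
Simplify: 8:13
= 8:13

8:13


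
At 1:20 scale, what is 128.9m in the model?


Model size = real / scale
= 128.9 / 20
= 6.4450 m

6.4450 m


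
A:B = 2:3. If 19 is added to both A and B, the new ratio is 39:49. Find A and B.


Let A = 2k, B = 3k.
(2k + 19) / (3k + 19) = 39/49
Cross-multiply: 49(2k + 19) = 39(3k + 19)
98k + 931 = 117k + 741
98k - 117k = 741 - 931
-19k = -190
k = -190/-19 = 10
A = 2×10 = 20, B = 3×10 = 30
= A = 20, B = 30

A = 20, B = 30


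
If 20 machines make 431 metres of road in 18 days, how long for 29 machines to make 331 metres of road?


Days ∝ work / workers, so d₂ = d₁ × (m₁/m₂) × (w₂/w₁)
Workers factor (inverse): 20/29 ≈ 0.6897
Work factor (direct): 331/431 ≈ 0.7680
d₂ = 18 × 20/29 × 331/431 = (18 × 20 × 331) / (29 × 431) = 119160/12499
≈ 9.53 days

9.53 days


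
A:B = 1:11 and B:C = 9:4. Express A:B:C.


Match B: multiply A:B by 9 → 9:99
Multiply B:C by 11 → 99:44
Combined: 9:99:44
GCD = 1
= 9:99:44

9:99:44


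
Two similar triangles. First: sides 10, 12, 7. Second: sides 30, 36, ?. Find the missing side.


Scale factor = 30/10 = 3
Missing side = 7 × 3
= 21.0

21.0


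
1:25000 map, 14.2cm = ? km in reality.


Real distance = map distance × scale
= 14.2cm × 25000
= 355000 cm = 3550.0 m
= 3.550 km

3.550 km


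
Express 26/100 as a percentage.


Percentage = (part / whole) × 100
= (26 / 100) × 100
= 26.00%

26.00%


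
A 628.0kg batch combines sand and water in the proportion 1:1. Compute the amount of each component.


Total parts = 1 + 1 = 2
sand: 628.0 × 1/2 = 314.0kg
water: 628.0 × 1/2 = 314.0kg
= 314.0kg and 314.0kg

314.0kg and 314.0kg


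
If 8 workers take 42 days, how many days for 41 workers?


Inverse proportion: x × y = constant
k = 8 × 42 = 336
y₂ = k / 41 = 336 / 41
= 8.20

8.20


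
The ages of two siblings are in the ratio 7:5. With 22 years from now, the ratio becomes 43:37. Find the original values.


Let A = 7k, B = 5k.
(7k + 22) / (5k + 22) = 43/37
Cross-multiply: 37(7k + 22) = 43(5k + 22)
259k + 814 = 215k + 946
259k - 215k = 946 - 814
44k = 132
k = 132/44 = 3
A = 7×3 = 21, B = 5×3 = 15
= A = 21, B = 15

A = 21, B = 15


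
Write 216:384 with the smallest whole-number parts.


GCD(216, 384) = 24
216/24 : 384/24
= 9:16

9:16


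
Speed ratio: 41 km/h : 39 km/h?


Ratio = 41:39
GCD = 1
Simplified = 41:39
Time ratio (same distance) = 39:41
Speed ratio = 41:39

41:39


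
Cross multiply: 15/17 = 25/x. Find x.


Cross multiply: 15 × x = 17 × 25
15x = 425
x = 425 / 15
= 28.33

28.33


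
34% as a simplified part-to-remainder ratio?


34% means 34 parts out of 100; remainder = 66
Part : remainder = 34:66
GCD = 2
= 17:33

17:33


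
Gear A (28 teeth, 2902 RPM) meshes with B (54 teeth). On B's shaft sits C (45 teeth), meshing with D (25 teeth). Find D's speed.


Stage 1: RPM_B = RPM_A × t_A/t_B = 2902 × 28/54 = 81256/54 ≈ 1504.74
B and C share a shaft → RPM_C = RPM_B
Stage 2: RPM_D = RPM_C × t_C/t_D = RPM_A × (t_A×t_C)/(t_B×t_D)
Overall ratio = (28×45)/(54×25) = 1260/1350
RPM_D = 2902 × 1260/1350 = 3656520/1350
≈ 2708.53 RPM

2708.53 RPM


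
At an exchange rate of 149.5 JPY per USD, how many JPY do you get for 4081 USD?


Amount × rate = 4081 × 149.5
= 610109.50 JPY

610109.50 JPY


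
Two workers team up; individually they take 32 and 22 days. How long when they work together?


Rate of A = 1/32 per day
Rate of B = 1/22 per day
Combined rate = 1/32 + 1/22 = 54/704 ≈ 0.0767 per day
Days = 1 / combined rate = 704/54
≈ 13.04 days

13.04 days


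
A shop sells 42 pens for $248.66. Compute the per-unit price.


Unit rate = total / quantity
= 248.66 / 42
= $5.92 per unit

$5.92 per unit


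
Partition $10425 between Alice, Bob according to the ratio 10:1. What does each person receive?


Total parts = 10 + 1 = 11
Alice: 10425 × 10/11 = 9477.27
Bob: 10425 × 1/11 = 947.73
= Alice: $9477.27, Bob: $947.73

Alice: $9477.27, Bob: $947.73


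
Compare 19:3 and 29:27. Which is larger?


19/3 = 6.3333
29/27 = 1.0741
6.3333 > 1.0741, so 19:3 is greater
= 19:3

19:3


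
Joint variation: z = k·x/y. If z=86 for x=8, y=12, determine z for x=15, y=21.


z = k·x/y
Solve for k using the known point: k = z·y/x = 86×12/8 = 1032/8 = 129.0000
Now evaluate at x=15, y=21:
z = k × 15 / 21 = (1032 × 15) / (8 × 21) = 15480/168
≈ 92.1429

92.1429


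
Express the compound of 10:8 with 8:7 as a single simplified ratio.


Compound ratio = (10×8) : (8×7)
= 80:56
GCD = 8
= 10:7

10:7


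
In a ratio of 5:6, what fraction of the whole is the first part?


Total parts = 5 + 6 = 11
First part: 5/11 = 5/11
= 5/11

5/11


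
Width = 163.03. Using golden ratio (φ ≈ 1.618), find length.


φ = (1 + √5) / 2 ≈ 1.618
Length = width × φ = 163.03 × 1.618 = 263.78254
≈ 263.78

263.78


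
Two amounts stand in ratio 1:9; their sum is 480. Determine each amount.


Let A = 1k, B = 9k.
1k + 9k = 480
10k = 480 → k = 480/10 = 48
A = 1×48 = 48, B = 9×48 = 432
= A = 48, B = 432

A = 48, B = 432


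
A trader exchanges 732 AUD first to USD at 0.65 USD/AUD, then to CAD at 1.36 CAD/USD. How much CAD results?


Step 1: 732 AUD × 0.65 = 475.80 USD
Step 2: 475.80 USD × 1.36 = 647.09 CAD
Implied rate AUD→CAD = 0.65 × 1.36 = 0.8840
= 647.09 CAD

647.09 CAD


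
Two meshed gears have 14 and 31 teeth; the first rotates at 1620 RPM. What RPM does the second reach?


Gear ratio = 14:31 = 14:31
RPM_B = RPM_A × (teeth_A / teeth_B)
= 1620 × (14/31)
= 731.6 RPM

731.6 RPM


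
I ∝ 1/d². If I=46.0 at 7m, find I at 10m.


I₁d₁² = I₂d₂²
I₂ = I₁ × (d₁/d₂)²
= 46.0 × (7/10)²
= 46.0 × 49/100
= 2254/100
= 22.5400

22.5400


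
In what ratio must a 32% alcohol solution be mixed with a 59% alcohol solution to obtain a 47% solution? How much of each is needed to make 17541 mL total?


Let x parts of 32% mix with y parts of 59%.
32x + 59y = 47(x + y)
32x + 59y = 47x + 47y
x(32 - 47) = y(47 - 59)
x/y = (59 - 47)/(47 - 32) = 12/15
Simplify: 4:5
Total parts = 9; one part = 17541/9 = 1949.00 mL
32% solution: 4×1949.00 = 7796.00 mL
59% solution: 5×1949.00 = 9745.00 mL
= ratio 4:5; 7796.00 mL and 9745.00 mL

ratio 4:5; 7796.00 mL and 9745.00 mL


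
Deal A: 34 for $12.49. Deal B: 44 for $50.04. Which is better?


Deal A: $12.49/34 = $0.3674/unit
Deal B: $50.04/44 = $1.1373/unit
A is cheaper per unit
= Deal A

Deal A


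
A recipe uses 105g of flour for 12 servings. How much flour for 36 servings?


Direct proportion: y/x = constant
k = 105/12 = 8.7500
y₂ = k × 36 = 105 × 36 / 12 = 3780/12
= 315.00

315.00


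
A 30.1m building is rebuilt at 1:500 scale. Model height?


Model size = real / scale
= 30.1 / 500
= 0.0602 m

0.0602 m


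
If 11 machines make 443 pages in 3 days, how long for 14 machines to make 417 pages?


Days ∝ work / workers, so d₂ = d₁ × (m₁/m₂) × (w₂/w₁)
Workers factor (inverse): 11/14 ≈ 0.7857
Work factor (direct): 417/443 ≈ 0.9413
d₂ = 3 × 11/14 × 417/443 = (3 × 11 × 417) / (14 × 443) = 13761/6202
≈ 2.22 days

2.22 days


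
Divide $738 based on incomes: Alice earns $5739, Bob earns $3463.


Total income = 5739 + 3463 = $9202
Alice: $738 × 5739/9202 = $460.27
Bob: $738 × 3463/9202 = $277.73
= Alice: $460.27, Bob: $277.73

Alice: $460.27, Bob: $277.73


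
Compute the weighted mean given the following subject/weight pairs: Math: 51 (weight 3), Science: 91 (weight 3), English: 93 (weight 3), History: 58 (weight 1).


Numerator = 51×3 + 91×3 + 93×3 + 58×1
= 153 + 273 + 279 + 58
= 763
Total weight = 10
Weighted avg = 763/10
= 76.30

76.30


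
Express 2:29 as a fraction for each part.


Total parts = 2 + 29 = 31
First part: 2/31 = 2/31
Second part: 29/31 = 29/31
= 2/31 and 29/31

2/31 and 29/31


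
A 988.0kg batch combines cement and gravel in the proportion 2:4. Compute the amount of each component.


Total parts = 2 + 4 = 6
cement: 988.0 × 2/6 = 329.3kg
gravel: 988.0 × 4/6 = 658.7kg
= 329.3kg and 658.7kg

329.3kg and 658.7kg


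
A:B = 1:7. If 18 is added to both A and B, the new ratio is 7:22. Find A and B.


Let A = 1k, B = 7k.
(1k + 18) / (7k + 18) = 7/22
Cross-multiply: 22(1k + 18) = 7(7k + 18)
22k + 396 = 49k + 126
22k - 49k = 126 - 396
-27k = -270
k = -270/-27 = 10
A = 1×10 = 10, B = 7×10 = 70
= A = 10, B = 70

A = 10, B = 70


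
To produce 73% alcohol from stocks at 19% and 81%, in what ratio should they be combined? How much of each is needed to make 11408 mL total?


Let x parts of 19% mix with y parts of 81%.
19x + 81y = 73(x + y)
19x + 81y = 73x + 73y
x(19 - 73) = y(73 - 81)
x/y = (81 - 73)/(73 - 19) = 8/54
Simplify: 4:27
Total parts = 31; one part = 11408/31 = 368.00 mL
19% solution: 4×368.00 = 1472.00 mL
81% solution: 27×368.00 = 9936.00 mL
= ratio 4:27; 1472.00 mL and 9936.00 mL

ratio 4:27; 1472.00 mL and 9936.00 mL


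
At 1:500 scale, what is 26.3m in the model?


Model size = real / scale
= 26.3 / 500
= 0.0526 m

0.0526 m


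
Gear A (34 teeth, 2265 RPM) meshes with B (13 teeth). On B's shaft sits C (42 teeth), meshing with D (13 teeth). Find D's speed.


Stage 1: RPM_B = RPM_A × t_A/t_B = 2265 × 34/13 = 77010/13 ≈ 5923.85
B and C share a shaft → RPM_C = RPM_B
Stage 2: RPM_D = RPM_C × t_C/t_D = RPM_A × (t_A×t_C)/(t_B×t_D)
Overall ratio = (34×42)/(13×13) = 1428/169
RPM_D = 2265 × 1428/169 = 3234420/169
≈ 19138.58 RPM

19138.58 RPM


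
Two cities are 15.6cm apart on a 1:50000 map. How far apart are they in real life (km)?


Real distance = map distance × scale
= 15.6cm × 50000
= 780000 cm = 7800.0 m
= 7.800 km

7.800 km


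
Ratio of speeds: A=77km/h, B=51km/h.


Ratio = 77:51
GCD = 1
Simplified = 77:51
Time ratio (same distance) = 51:77
Speed ratio = 77:51

77:51


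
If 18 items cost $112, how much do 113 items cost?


Direct proportion: y/x = constant
k = 112/18 ≈ 6.2222
y₂ = k × 113 = 112 × 113 / 18 = 12656/18
≈ 703.11

703.11


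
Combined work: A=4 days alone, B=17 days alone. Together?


Rate of A = 1/4 per day
Rate of B = 1/17 per day
Combined rate = 1/4 + 1/17 = 21/68 ≈ 0.3088 per day
Days = 1 / combined rate = 68/21
≈ 3.24 days

3.24 days


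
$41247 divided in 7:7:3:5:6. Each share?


Total parts = 7 + 7 + 3 + 5 + 6 = 28
Part 1: 41247 × 7/28 = 10311.75
Part 2: 41247 × 7/28 = 10311.75
Part 3: 41247 × 3/28 = 4419.32
Part 4: 41247 × 5/28 = 7365.54
Part 5: 41247 × 6/28 = 8838.64
= Part 1: $10311.75, Part 2: $10311.75, Part 3: $4419.32, Part 4: $7365.54, Part 5: $8838.64

Part 1: $10311.75, Part 2: $10311.75, Part 3: $4419.32, Part 4: $7365.54, Part 5: $8838.64


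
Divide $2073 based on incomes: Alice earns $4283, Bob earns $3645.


Total income = 4283 + 3645 = $7928
Alice: $2073 × 4283/7928 = $1119.91
Bob: $2073 × 3645/7928 = $953.09
= Alice: $1119.91, Bob: $953.09

Alice: $1119.91, Bob: $953.09


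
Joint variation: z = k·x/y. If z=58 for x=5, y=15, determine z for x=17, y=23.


z = k·x/y
Solve for k using the known point: k = z·y/x = 58×15/5 = 870/5 = 174.0000
Now evaluate at x=17, y=23:
z = k × 17 / 23 = (870 × 17) / (5 × 23) = 14790/115
≈ 128.6087

128.6087


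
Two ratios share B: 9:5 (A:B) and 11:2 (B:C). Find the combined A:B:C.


Match B: multiply A:B by 11 → 99:55
Multiply B:C by 5 → 55:10
Combined: 99:55:10
GCD = 1
= 99:55:10

99:55:10


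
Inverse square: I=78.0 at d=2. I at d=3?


I₁d₁² = I₂d₂²
I₂ = I₁ × (d₁/d₂)²
= 78.0 × (2/3)²
= 78.0 × 4/9
= 312/9
≈ 34.6667

34.6667


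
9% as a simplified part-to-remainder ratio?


9% means 9 parts out of 100; remainder = 91
Part : remainder = 9:91
GCD = 1
= 9:91

9:91


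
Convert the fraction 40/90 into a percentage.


Percentage = (part / whole) × 100
= (40 / 90) × 100
≈ 44.44%

44.44%


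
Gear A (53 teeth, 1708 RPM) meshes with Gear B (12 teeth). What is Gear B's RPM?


Gear ratio = 53:12 = 53:12
RPM_B = RPM_A × (teeth_A / teeth_B)
= 1708 × (53/12)
= 7543.7 RPM

7543.7 RPM


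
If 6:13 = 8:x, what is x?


Cross multiply: 6 × x = 13 × 8
6x = 104
x = 104 / 6
= 17.33

17.33


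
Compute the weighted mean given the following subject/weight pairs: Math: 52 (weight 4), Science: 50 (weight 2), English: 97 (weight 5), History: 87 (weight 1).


Numerator = 52×4 + 50×2 + 97×5 + 87×1
= 208 + 100 + 485 + 87
= 880
Total weight = 12
Weighted avg = 880/12
= 73.33

73.33


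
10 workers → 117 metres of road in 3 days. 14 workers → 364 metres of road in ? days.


Days ∝ work / workers, so d₂ = d₁ × (m₁/m₂) × (w₂/w₁)
Workers factor (inverse): 10/14 ≈ 0.7143
Work factor (direct): 364/117 ≈ 3.1111
d₂ = 3 × 10/14 × 364/117 = (3 × 10 × 364) / (14 × 117) = 10920/1638
≈ 6.67 days

6.67 days


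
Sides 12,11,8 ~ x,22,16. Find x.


Scale factor = 22/11 = 2
Missing side = 12 × 2
= 24.0

24.0


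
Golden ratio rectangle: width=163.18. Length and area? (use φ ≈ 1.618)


φ = (1 + √5) / 2 ≈ 1.618
Length = width × φ = 163.18 × 1.618 = 264.02524
≈ 264.03
Area = width × length = 163.18 × 264.02524 = 43083.6386632 ≈ 43083.64
= Length: 264.03, Area: 43083.64

Length: 264.03, Area: 43083.64


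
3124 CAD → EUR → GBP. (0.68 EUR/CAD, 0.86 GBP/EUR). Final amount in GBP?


Step 1: 3124 CAD × 0.68 = 2124.32 EUR
Step 2: 2124.32 EUR × 0.86 = 1826.92 GBP
Implied rate CAD→GBP = 0.68 × 0.86 = 0.5848
= 1826.92 GBP

1826.92 GBP


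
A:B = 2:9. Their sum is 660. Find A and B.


Let A = 2k, B = 9k.
2k + 9k = 660
11k = 660 → k = 660/11 = 60
A = 2×60 = 120, B = 9×60 = 540
= A = 120, B = 540

A = 120, B = 540


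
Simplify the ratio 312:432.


GCD(312, 432) = 24
312/24 : 432/24
= 13:18

13:18


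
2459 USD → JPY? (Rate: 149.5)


Amount × rate = 2459 × 149.5
= 367620.50 JPY

367620.50 JPY


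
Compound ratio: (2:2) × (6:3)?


Compound ratio = (2×6) : (2×3)
= 12:6
GCD = 6
= 2:1

2:1


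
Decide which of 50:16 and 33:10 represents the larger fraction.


50/16 = 3.1250
33/10 = 3.3000
3.1250 < 3.3000, so 50:16 is less
= 33:10

33:10


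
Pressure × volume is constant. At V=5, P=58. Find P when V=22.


Inverse proportion: x × y = constant
k = 5 × 58 = 290
y₂ = k / 22 = 290 / 22
= 13.18

13.18


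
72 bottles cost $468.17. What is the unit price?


Unit rate = total / quantity
= 468.17 / 72
= $6.50 per unit

$6.50 per unit


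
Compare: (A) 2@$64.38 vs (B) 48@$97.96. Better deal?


Deal A: $64.38/2 = $32.1900/unit
Deal B: $97.96/48 = $2.0408/unit
B is cheaper per unit
= Deal B

Deal B


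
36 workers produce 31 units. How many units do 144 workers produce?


Direct proportion: y/x = constant
k = 31/36 ≈ 0.8611
y₂ = k × 144 = 31 × 144 / 36 = 4464/36
= 124.00

124.00


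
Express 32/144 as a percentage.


Percentage = (part / whole) × 100
= (32 / 144) × 100
≈ 22.22%

22.22%


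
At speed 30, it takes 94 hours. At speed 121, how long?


Inverse proportion: x × y = constant
k = 30 × 94 = 2820
y₂ = k / 121 = 2820 / 121
= 23.31

23.31


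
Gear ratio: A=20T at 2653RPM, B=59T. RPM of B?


Gear ratio = 20:59 = 20:59
RPM_B = RPM_A × (teeth_A / teeth_B)
= 2653 × (20/59)
= 899.3 RPM

899.3 RPM


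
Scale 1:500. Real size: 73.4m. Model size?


Model size = real / scale
= 73.4 / 500
= 0.1468 m

0.1468 m


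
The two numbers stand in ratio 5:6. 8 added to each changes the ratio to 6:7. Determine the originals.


Let A = 5k, B = 6k.
(5k + 8) / (6k + 8) = 6/7
Cross-multiply: 7(5k + 8) = 6(6k + 8)
35k + 56 = 36k + 48
35k - 36k = 48 - 56
-1k = -8
k = -8/-1 = 8
A = 5×8 = 40, B = 6×8 = 48
= A = 40, B = 48

A = 40, B = 48


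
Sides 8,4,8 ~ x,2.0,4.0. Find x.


Scale factor = 2.0/4 = 0.5
Missing side = 8 × 0.5
= 4.0

4.0


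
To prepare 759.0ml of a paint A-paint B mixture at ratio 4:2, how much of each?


Total parts = 4 + 2 = 6
paint A: 759.0 × 4/6 = 506.0ml
paint B: 759.0 × 2/6 = 253.0ml
= 506.0ml and 253.0ml

506.0ml and 253.0ml


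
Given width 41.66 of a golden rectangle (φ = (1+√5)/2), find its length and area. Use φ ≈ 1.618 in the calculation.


φ = (1 + √5) / 2 ≈ 1.618
Length = width × φ = 41.66 × 1.618 = 67.40588
≈ 67.41
Area = width × length = 41.66 × 67.40588 = 2808.1289608 ≈ 2808.13
= Length: 67.41, Area: 2808.13

Length: 67.41, Area: 2808.13
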